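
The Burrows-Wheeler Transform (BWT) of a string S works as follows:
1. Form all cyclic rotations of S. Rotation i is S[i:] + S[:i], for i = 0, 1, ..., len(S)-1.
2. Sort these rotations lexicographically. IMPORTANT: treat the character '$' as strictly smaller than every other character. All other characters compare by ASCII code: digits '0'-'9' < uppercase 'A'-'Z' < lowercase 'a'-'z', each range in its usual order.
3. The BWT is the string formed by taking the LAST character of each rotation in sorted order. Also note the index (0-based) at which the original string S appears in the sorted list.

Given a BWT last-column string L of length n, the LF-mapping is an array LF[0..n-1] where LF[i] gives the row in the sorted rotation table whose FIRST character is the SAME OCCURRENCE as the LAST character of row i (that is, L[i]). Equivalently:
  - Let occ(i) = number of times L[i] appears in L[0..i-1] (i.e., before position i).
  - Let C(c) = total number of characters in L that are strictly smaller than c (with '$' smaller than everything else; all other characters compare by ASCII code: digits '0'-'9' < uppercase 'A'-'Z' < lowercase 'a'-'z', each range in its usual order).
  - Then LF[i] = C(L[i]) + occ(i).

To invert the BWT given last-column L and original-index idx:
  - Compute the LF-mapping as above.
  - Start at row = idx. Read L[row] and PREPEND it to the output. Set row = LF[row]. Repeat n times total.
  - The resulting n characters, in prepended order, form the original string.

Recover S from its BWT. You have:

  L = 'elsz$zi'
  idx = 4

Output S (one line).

LF mapping: 1 3 4 5 0 6 2
Walk LF starting at row 4, prepending L[row]:
  step 1: row=4, L[4]='$', prepend. Next row=LF[4]=0
  step 2: row=0, L[0]='e', prepend. Next row=LF[0]=1
  step 3: row=1, L[1]='l', prepend. Next row=LF[1]=3
  step 4: row=3, L[3]='z', prepend. Next row=LF[3]=5
  step 5: row=5, L[5]='z', prepend. Next row=LF[5]=6
  step 6: row=6, L[6]='i', prepend. Next row=LF[6]=2
  step 7: row=2, L[2]='s', prepend. Next row=LF[2]=4
Reversed output: sizzle$

Answer: sizzle$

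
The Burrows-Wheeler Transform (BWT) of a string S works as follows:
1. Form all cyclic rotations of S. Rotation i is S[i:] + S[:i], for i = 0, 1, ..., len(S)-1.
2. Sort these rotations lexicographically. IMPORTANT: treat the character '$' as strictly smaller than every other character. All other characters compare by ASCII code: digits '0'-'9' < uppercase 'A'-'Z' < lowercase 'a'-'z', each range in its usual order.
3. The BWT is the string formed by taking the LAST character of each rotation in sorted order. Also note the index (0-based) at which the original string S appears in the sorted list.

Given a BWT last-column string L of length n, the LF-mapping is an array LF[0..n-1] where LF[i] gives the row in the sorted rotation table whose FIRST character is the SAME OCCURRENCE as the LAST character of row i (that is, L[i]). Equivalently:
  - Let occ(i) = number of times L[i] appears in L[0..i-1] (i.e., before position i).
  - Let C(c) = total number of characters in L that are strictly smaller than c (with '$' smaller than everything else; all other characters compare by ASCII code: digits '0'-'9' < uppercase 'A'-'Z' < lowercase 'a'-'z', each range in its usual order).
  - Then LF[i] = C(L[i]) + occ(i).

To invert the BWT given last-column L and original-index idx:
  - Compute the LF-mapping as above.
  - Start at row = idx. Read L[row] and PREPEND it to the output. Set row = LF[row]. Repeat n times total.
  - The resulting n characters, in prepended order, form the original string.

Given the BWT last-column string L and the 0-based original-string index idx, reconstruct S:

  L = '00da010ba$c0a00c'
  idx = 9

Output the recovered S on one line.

LF mapping: 1 2 15 9 3 8 4 12 10 0 13 5 11 6 7 14
Walk LF starting at row 9, prepending L[row]:
  step 1: row=9, L[9]='$', prepend. Next row=LF[9]=0
  step 2: row=0, L[0]='0', prepend. Next row=LF[0]=1
  step 3: row=1, L[1]='0', prepend. Next row=LF[1]=2
  step 4: row=2, L[2]='d', prepend. Next row=LF[2]=15
  step 5: row=15, L[15]='c', prepend. Next row=LF[15]=14
  step 6: row=14, L[14]='0', prepend. Next row=LF[14]=7
  step 7: row=7, L[7]='b', prepend. Next row=LF[7]=12
  step 8: row=12, L[12]='a', prepend. Next row=LF[12]=11
  step 9: row=11, L[11]='0', prepend. Next row=LF[11]=5
  step 10: row=5, L[5]='1', prepend. Next row=LF[5]=8
  step 11: row=8, L[8]='a', prepend. Next row=LF[8]=10
  step 12: row=10, L[10]='c', prepend. Next row=LF[10]=13
  step 13: row=13, L[13]='0', prepend. Next row=LF[13]=6
  step 14: row=6, L[6]='0', prepend. Next row=LF[6]=4
  step 15: row=4, L[4]='0', prepend. Next row=LF[4]=3
  step 16: row=3, L[3]='a', prepend. Next row=LF[3]=9
Reversed output: a000ca10ab0cd00$

Answer: a000ca10ab0cd00$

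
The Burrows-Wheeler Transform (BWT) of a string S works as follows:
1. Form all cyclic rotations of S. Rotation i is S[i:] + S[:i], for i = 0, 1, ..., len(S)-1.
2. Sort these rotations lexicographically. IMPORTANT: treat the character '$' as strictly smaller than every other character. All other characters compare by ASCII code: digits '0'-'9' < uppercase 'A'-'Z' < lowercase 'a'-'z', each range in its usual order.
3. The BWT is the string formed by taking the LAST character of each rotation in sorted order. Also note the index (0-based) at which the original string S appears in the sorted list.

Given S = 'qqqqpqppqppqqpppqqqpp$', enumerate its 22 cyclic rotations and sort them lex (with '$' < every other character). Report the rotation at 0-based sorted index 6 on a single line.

Answer: ppqqqpp$qqqqpqppqppqqp

Derivation:
All 22 rotations (rotation i = S[i:]+S[:i]):
  rot[0] = qqqqpqppqppqqpppqqqpp$
  rot[1] = qqqpqppqppqqpppqqqpp$q
  rot[2] = qqpqppqppqqpppqqqpp$qq
  rot[3] = qpqppqppqqpppqqqpp$qqq
  rot[4] = pqppqppqqpppqqqpp$qqqq
  rot[5] = qppqppqqpppqqqpp$qqqqp
  rot[6] = ppqppqqpppqqqpp$qqqqpq
  rot[7] = pqppqqpppqqqpp$qqqqpqp
  rot[8] = qppqqpppqqqpp$qqqqpqpp
  rot[9] = ppqqpppqqqpp$qqqqpqppq
  rot[10] = pqqpppqqqpp$qqqqpqppqp
  rot[11] = qqpppqqqpp$qqqqpqppqpp
  rot[12] = qpppqqqpp$qqqqpqppqppq
  rot[13] = pppqqqpp$qqqqpqppqppqq
  rot[14] = ppqqqpp$qqqqpqppqppqqp
  rot[15] = pqqqpp$qqqqpqppqppqqpp
  rot[16] = qqqpp$qqqqpqppqppqqppp
  rot[17] = qqpp$qqqqpqppqppqqpppq
  rot[18] = qpp$qqqqpqppqppqqpppqq
  rot[19] = pp$qqqqpqppqppqqpppqqq
  rot[20] = p$qqqqpqppqppqqpppqqqp
  rot[21] = $qqqqpqppqppqqpppqqqpp
Sorted (with $ < everything):
  sorted[0] = $qqqqpqppqppqqpppqqqpp
  sorted[1] = p$qqqqpqppqppqqpppqqqp
  sorted[2] = pp$qqqqpqppqppqqpppqqq
  sorted[3] = pppqqqpp$qqqqpqppqppqq
  sorted[4] = ppqppqqpppqqqpp$qqqqpq
  sorted[5] = ppqqpppqqqpp$qqqqpqppq
  sorted[6] = ppqqqpp$qqqqpqppqppqqp
  sorted[7] = pqppqppqqpppqqqpp$qqqq
  sorted[8] = pqppqqpppqqqpp$qqqqpqp
  sorted[9] = pqqpppqqqpp$qqqqpqppqp
  sorted[10] = pqqqpp$qqqqpqppqppqqpp
  sorted[11] = qpp$qqqqpqppqppqqpppqq
  sorted[12] = qpppqqqpp$qqqqpqppqppq
  sorted[13] = qppqppqqpppqqqpp$qqqqp
  sorted[14] = qppqqpppqqqpp$qqqqpqpp
  sorted[15] = qpqppqppqqpppqqqpp$qqq
  sorted[16] = qqpp$qqqqpqppqppqqpppq
  sorted[17] = qqpppqqqpp$qqqqpqppqpp
  sorted[18] = qqpqppqppqqpppqqqpp$qq
  sorted[19] = qqqpp$qqqqpqppqppqqppp
  sorted[20] = qqqpqppqppqqpppqqqpp$q
  sorted[21] = qqqqpqppqppqqpppqqqpp$
sorted[6] = ppqqqpp$qqqqpqppqppqqp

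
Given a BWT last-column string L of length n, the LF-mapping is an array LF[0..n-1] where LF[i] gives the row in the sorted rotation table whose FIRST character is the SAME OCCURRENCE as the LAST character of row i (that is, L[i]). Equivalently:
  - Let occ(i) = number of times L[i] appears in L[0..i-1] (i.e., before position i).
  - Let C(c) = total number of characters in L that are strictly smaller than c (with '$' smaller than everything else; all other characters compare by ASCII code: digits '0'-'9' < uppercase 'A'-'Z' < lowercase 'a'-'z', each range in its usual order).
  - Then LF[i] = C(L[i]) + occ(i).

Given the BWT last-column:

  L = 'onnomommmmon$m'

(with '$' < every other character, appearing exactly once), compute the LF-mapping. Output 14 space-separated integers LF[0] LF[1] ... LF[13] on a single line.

Char counts: '$':1, 'm':6, 'n':3, 'o':4
C (first-col start): C('$')=0, C('m')=1, C('n')=7, C('o')=10
L[0]='o': occ=0, LF[0]=C('o')+0=10+0=10
L[1]='n': occ=0, LF[1]=C('n')+0=7+0=7
L[2]='n': occ=1, LF[2]=C('n')+1=7+1=8
L[3]='o': occ=1, LF[3]=C('o')+1=10+1=11
L[4]='m': occ=0, LF[4]=C('m')+0=1+0=1
L[5]='o': occ=2, LF[5]=C('o')+2=10+2=12
L[6]='m': occ=1, LF[6]=C('m')+1=1+1=2
L[7]='m': occ=2, LF[7]=C('m')+2=1+2=3
L[8]='m': occ=3, LF[8]=C('m')+3=1+3=4
L[9]='m': occ=4, LF[9]=C('m')+4=1+4=5
L[10]='o': occ=3, LF[10]=C('o')+3=10+3=13
L[11]='n': occ=2, LF[11]=C('n')+2=7+2=9
L[12]='$': occ=0, LF[12]=C('$')+0=0+0=0
L[13]='m': occ=5, LF[13]=C('m')+5=1+5=6

Answer: 10 7 8 11 1 12 2 3 4 5 13 9 0 6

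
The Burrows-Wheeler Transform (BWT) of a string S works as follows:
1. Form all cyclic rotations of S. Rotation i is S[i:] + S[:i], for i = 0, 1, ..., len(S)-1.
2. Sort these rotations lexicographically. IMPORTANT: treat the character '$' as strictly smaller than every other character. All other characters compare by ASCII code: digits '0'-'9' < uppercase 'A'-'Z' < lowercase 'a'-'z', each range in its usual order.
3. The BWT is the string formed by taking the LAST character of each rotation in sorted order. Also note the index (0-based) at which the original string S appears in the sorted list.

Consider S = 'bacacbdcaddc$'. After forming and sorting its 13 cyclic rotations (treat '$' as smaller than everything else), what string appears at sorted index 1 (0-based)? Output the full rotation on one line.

All 13 rotations (rotation i = S[i:]+S[:i]):
  rot[0] = bacacbdcaddc$
  rot[1] = acacbdcaddc$b
  rot[2] = cacbdcaddc$ba
  rot[3] = acbdcaddc$bac
  rot[4] = cbdcaddc$baca
  rot[5] = bdcaddc$bacac
  rot[6] = dcaddc$bacacb
  rot[7] = caddc$bacacbd
  rot[8] = addc$bacacbdc
  rot[9] = ddc$bacacbdca
  rot[10] = dc$bacacbdcad
  rot[11] = c$bacacbdcadd
  rot[12] = $bacacbdcaddc
Sorted (with $ < everything):
  sorted[0] = $bacacbdcaddc
  sorted[1] = acacbdcaddc$b
  sorted[2] = acbdcaddc$bac
  sorted[3] = addc$bacacbdc
  sorted[4] = bacacbdcaddc$
  sorted[5] = bdcaddc$bacac
  sorted[6] = c$bacacbdcadd
  sorted[7] = cacbdcaddc$ba
  sorted[8] = caddc$bacacbd
  sorted[9] = cbdcaddc$baca
  sorted[10] = dc$bacacbdcad
  sorted[11] = dcaddc$bacacb
  sorted[12] = ddc$bacacbdca
sorted[1] = acacbdcaddc$b

Answer: acacbdcaddc$b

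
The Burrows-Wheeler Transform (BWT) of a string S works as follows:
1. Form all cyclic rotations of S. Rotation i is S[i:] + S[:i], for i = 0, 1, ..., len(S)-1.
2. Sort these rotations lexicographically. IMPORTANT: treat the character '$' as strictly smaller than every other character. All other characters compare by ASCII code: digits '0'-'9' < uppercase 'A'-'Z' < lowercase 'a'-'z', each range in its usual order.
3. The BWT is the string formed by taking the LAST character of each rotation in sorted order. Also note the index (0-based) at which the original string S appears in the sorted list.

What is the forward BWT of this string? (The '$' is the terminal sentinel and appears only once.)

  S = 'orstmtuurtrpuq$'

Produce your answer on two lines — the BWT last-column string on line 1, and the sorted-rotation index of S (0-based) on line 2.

All 15 rotations (rotation i = S[i:]+S[:i]):
  rot[0] = orstmtuurtrpuq$
  rot[1] = rstmtuurtrpuq$o
  rot[2] = stmtuurtrpuq$or
  rot[3] = tmtuurtrpuq$ors
  rot[4] = mtuurtrpuq$orst
  rot[5] = tuurtrpuq$orstm
  rot[6] = uurtrpuq$orstmt
  rot[7] = urtrpuq$orstmtu
  rot[8] = rtrpuq$orstmtuu
  rot[9] = trpuq$orstmtuur
  rot[10] = rpuq$orstmtuurt
  rot[11] = puq$orstmtuurtr
  rot[12] = uq$orstmtuurtrp
  rot[13] = q$orstmtuurtrpu
  rot[14] = $orstmtuurtrpuq
Sorted (with $ < everything):
  sorted[0] = $orstmtuurtrpuq  (last char: 'q')
  sorted[1] = mtuurtrpuq$orst  (last char: 't')
  sorted[2] = orstmtuurtrpuq$  (last char: '$')
  sorted[3] = puq$orstmtuurtr  (last char: 'r')
  sorted[4] = q$orstmtuurtrpu  (last char: 'u')
  sorted[5] = rpuq$orstmtuurt  (last char: 't')
  sorted[6] = rstmtuurtrpuq$o  (last char: 'o')
  sorted[7] = rtrpuq$orstmtuu  (last char: 'u')
  sorted[8] = stmtuurtrpuq$or  (last char: 'r')
  sorted[9] = tmtuurtrpuq$ors  (last char: 's')
  sorted[10] = trpuq$orstmtuur  (last char: 'r')
  sorted[11] = tuurtrpuq$orstm  (last char: 'm')
  sorted[12] = uq$orstmtuurtrp  (last char: 'p')
  sorted[13] = urtrpuq$orstmtu  (last char: 'u')
  sorted[14] = uurtrpuq$orstmt  (last char: 't')
Last column: qt$rutoursrmput
Original string S is at sorted index 2

Answer: qt$rutoursrmput
2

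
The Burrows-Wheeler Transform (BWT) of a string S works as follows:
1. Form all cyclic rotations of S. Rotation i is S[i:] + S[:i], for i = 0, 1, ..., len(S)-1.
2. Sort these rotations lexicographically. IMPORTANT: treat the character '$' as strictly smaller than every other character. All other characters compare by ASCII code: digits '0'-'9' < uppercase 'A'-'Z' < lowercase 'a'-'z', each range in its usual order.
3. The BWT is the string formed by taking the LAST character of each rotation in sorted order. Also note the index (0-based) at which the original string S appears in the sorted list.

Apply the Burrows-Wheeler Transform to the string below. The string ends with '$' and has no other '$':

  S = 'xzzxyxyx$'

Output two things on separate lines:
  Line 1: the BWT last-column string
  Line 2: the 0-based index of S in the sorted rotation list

All 9 rotations (rotation i = S[i:]+S[:i]):
  rot[0] = xzzxyxyx$
  rot[1] = zzxyxyx$x
  rot[2] = zxyxyx$xz
  rot[3] = xyxyx$xzz
  rot[4] = yxyx$xzzx
  rot[5] = xyx$xzzxy
  rot[6] = yx$xzzxyx
  rot[7] = x$xzzxyxy
  rot[8] = $xzzxyxyx
Sorted (with $ < everything):
  sorted[0] = $xzzxyxyx  (last char: 'x')
  sorted[1] = x$xzzxyxy  (last char: 'y')
  sorted[2] = xyx$xzzxy  (last char: 'y')
  sorted[3] = xyxyx$xzz  (last char: 'z')
  sorted[4] = xzzxyxyx$  (last char: '$')
  sorted[5] = yx$xzzxyx  (last char: 'x')
  sorted[6] = yxyx$xzzx  (last char: 'x')
  sorted[7] = zxyxyx$xz  (last char: 'z')
  sorted[8] = zzxyxyx$x  (last char: 'x')
Last column: xyyz$xxzx
Original string S is at sorted index 4

Answer: xyyz$xxzx
4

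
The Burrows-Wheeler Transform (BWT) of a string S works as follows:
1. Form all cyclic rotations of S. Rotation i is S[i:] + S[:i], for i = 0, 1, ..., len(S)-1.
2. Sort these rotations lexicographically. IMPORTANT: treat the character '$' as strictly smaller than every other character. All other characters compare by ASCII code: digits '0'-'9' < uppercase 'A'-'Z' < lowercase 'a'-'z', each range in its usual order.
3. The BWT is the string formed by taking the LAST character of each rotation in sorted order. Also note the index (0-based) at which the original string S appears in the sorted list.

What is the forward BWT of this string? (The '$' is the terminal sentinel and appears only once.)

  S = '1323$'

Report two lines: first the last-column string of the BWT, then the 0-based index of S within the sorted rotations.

Answer: 3$321
1

Derivation:
All 5 rotations (rotation i = S[i:]+S[:i]):
  rot[0] = 1323$
  rot[1] = 323$1
  rot[2] = 23$13
  rot[3] = 3$132
  rot[4] = $1323
Sorted (with $ < everything):
  sorted[0] = $1323  (last char: '3')
  sorted[1] = 1323$  (last char: '$')
  sorted[2] = 23$13  (last char: '3')
  sorted[3] = 3$132  (last char: '2')
  sorted[4] = 323$1  (last char: '1')
Last column: 3$321
Original string S is at sorted index 1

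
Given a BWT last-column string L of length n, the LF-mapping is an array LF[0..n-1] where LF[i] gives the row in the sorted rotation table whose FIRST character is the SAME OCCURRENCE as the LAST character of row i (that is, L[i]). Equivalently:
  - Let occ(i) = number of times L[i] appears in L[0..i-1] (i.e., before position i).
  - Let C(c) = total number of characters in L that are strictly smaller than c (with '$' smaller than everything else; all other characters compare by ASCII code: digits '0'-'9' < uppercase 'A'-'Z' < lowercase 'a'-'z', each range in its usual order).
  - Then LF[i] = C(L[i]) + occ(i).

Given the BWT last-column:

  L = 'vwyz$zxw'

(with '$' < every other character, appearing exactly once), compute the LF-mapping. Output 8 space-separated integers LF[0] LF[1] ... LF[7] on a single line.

Answer: 1 2 5 6 0 7 4 3

Derivation:
Char counts: '$':1, 'v':1, 'w':2, 'x':1, 'y':1, 'z':2
C (first-col start): C('$')=0, C('v')=1, C('w')=2, C('x')=4, C('y')=5, C('z')=6
L[0]='v': occ=0, LF[0]=C('v')+0=1+0=1
L[1]='w': occ=0, LF[1]=C('w')+0=2+0=2
L[2]='y': occ=0, LF[2]=C('y')+0=5+0=5
L[3]='z': occ=0, LF[3]=C('z')+0=6+0=6
L[4]='$': occ=0, LF[4]=C('$')+0=0+0=0
L[5]='z': occ=1, LF[5]=C('z')+1=6+1=7
L[6]='x': occ=0, LF[6]=C('x')+0=4+0=4
L[7]='w': occ=1, LF[7]=C('w')+1=2+1=3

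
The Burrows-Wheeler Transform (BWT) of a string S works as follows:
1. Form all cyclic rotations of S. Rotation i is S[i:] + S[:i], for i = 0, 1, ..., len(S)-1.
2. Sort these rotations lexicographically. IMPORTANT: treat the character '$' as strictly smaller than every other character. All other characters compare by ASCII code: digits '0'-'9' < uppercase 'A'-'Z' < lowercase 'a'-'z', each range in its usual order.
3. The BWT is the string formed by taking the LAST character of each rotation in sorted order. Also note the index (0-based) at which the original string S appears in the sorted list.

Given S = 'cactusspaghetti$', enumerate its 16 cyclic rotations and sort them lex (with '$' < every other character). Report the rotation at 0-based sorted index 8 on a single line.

All 16 rotations (rotation i = S[i:]+S[:i]):
  rot[0] = cactusspaghetti$
  rot[1] = actusspaghetti$c
  rot[2] = ctusspaghetti$ca
  rot[3] = tusspaghetti$cac
  rot[4] = usspaghetti$cact
  rot[5] = sspaghetti$cactu
  rot[6] = spaghetti$cactus
  rot[7] = paghetti$cactuss
  rot[8] = aghetti$cactussp
  rot[9] = ghetti$cactusspa
  rot[10] = hetti$cactusspag
  rot[11] = etti$cactusspagh
  rot[12] = tti$cactusspaghe
  rot[13] = ti$cactusspaghet
  rot[14] = i$cactusspaghett
  rot[15] = $cactusspaghetti
Sorted (with $ < everything):
  sorted[0] = $cactusspaghetti
  sorted[1] = actusspaghetti$c
  sorted[2] = aghetti$cactussp
  sorted[3] = cactusspaghetti$
  sorted[4] = ctusspaghetti$ca
  sorted[5] = etti$cactusspagh
  sorted[6] = ghetti$cactusspa
  sorted[7] = hetti$cactusspag
  sorted[8] = i$cactusspaghett
  sorted[9] = paghetti$cactuss
  sorted[10] = spaghetti$cactus
  sorted[11] = sspaghetti$cactu
  sorted[12] = ti$cactusspaghet
  sorted[13] = tti$cactusspaghe
  sorted[14] = tusspaghetti$cac
  sorted[15] = usspaghetti$cact
sorted[8] = i$cactusspaghett

Answer: i$cactusspaghett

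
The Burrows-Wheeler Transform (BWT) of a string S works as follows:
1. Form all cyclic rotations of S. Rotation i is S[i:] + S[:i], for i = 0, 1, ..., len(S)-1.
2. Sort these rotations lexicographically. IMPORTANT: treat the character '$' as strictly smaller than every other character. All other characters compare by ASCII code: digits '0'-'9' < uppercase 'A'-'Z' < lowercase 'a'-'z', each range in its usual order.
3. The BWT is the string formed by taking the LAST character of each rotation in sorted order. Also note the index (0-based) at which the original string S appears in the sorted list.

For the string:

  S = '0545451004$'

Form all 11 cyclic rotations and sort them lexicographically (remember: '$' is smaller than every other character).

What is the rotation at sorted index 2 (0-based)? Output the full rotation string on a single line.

Answer: 04$05454510

Derivation:
All 11 rotations (rotation i = S[i:]+S[:i]):
  rot[0] = 0545451004$
  rot[1] = 545451004$0
  rot[2] = 45451004$05
  rot[3] = 5451004$054
  rot[4] = 451004$0545
  rot[5] = 51004$05454
  rot[6] = 1004$054545
  rot[7] = 004$0545451
  rot[8] = 04$05454510
  rot[9] = 4$054545100
  rot[10] = $0545451004
Sorted (with $ < everything):
  sorted[0] = $0545451004
  sorted[1] = 004$0545451
  sorted[2] = 04$05454510
  sorted[3] = 0545451004$
  sorted[4] = 1004$054545
  sorted[5] = 4$054545100
  sorted[6] = 451004$0545
  sorted[7] = 45451004$05
  sorted[8] = 51004$05454
  sorted[9] = 5451004$054
  sorted[10] = 545451004$0
sorted[2] = 04$05454510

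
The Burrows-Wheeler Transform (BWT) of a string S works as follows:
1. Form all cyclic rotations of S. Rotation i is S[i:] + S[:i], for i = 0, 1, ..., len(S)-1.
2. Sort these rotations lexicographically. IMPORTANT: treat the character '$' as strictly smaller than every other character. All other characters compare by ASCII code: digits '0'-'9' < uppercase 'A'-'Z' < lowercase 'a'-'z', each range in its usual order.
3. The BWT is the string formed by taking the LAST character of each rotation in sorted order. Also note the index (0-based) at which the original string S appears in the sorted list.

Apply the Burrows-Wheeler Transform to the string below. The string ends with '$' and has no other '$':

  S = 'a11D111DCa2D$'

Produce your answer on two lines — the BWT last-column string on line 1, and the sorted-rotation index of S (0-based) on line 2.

Answer: DDa111aD211$C
11

Derivation:
All 13 rotations (rotation i = S[i:]+S[:i]):
  rot[0] = a11D111DCa2D$
  rot[1] = 11D111DCa2D$a
  rot[2] = 1D111DCa2D$a1
  rot[3] = D111DCa2D$a11
  rot[4] = 111DCa2D$a11D
  rot[5] = 11DCa2D$a11D1
  rot[6] = 1DCa2D$a11D11
  rot[7] = DCa2D$a11D111
  rot[8] = Ca2D$a11D111D
  rot[9] = a2D$a11D111DC
  rot[10] = 2D$a11D111DCa
  rot[11] = D$a11D111DCa2
  rot[12] = $a11D111DCa2D
Sorted (with $ < everything):
  sorted[0] = $a11D111DCa2D  (last char: 'D')
  sorted[1] = 111DCa2D$a11D  (last char: 'D')
  sorted[2] = 11D111DCa2D$a  (last char: 'a')
  sorted[3] = 11DCa2D$a11D1  (last char: '1')
  sorted[4] = 1D111DCa2D$a1  (last char: '1')
  sorted[5] = 1DCa2D$a11D11  (last char: '1')
  sorted[6] = 2D$a11D111DCa  (last char: 'a')
  sorted[7] = Ca2D$a11D111D  (last char: 'D')
  sorted[8] = D$a11D111DCa2  (last char: '2')
  sorted[9] = D111DCa2D$a11  (last char: '1')
  sorted[10] = DCa2D$a11D111  (last char: '1')
  sorted[11] = a11D111DCa2D$  (last char: '$')
  sorted[12] = a2D$a11D111DC  (last char: 'C')
Last column: DDa111aD211$C
Original string S is at sorted index 11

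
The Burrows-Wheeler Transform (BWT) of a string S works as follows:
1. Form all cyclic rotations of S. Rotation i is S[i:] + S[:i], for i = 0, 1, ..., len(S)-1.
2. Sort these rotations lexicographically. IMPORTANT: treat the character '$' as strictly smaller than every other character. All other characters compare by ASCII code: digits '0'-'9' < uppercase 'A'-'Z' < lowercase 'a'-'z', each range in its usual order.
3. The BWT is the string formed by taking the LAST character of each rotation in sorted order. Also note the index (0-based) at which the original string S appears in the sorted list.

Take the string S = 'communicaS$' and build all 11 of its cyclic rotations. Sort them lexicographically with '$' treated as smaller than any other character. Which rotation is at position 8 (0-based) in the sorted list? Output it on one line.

Answer: nicaS$commu

Derivation:
All 11 rotations (rotation i = S[i:]+S[:i]):
  rot[0] = communicaS$
  rot[1] = ommunicaS$c
  rot[2] = mmunicaS$co
  rot[3] = municaS$com
  rot[4] = unicaS$comm
  rot[5] = nicaS$commu
  rot[6] = icaS$commun
  rot[7] = caS$communi
  rot[8] = aS$communic
  rot[9] = S$communica
  rot[10] = $communicaS
Sorted (with $ < everything):
  sorted[0] = $communicaS
  sorted[1] = S$communica
  sorted[2] = aS$communic
  sorted[3] = caS$communi
  sorted[4] = communicaS$
  sorted[5] = icaS$commun
  sorted[6] = mmunicaS$co
  sorted[7] = municaS$com
  sorted[8] = nicaS$commu
  sorted[9] = ommunicaS$c
  sorted[10] = unicaS$comm
sorted[8] = nicaS$commu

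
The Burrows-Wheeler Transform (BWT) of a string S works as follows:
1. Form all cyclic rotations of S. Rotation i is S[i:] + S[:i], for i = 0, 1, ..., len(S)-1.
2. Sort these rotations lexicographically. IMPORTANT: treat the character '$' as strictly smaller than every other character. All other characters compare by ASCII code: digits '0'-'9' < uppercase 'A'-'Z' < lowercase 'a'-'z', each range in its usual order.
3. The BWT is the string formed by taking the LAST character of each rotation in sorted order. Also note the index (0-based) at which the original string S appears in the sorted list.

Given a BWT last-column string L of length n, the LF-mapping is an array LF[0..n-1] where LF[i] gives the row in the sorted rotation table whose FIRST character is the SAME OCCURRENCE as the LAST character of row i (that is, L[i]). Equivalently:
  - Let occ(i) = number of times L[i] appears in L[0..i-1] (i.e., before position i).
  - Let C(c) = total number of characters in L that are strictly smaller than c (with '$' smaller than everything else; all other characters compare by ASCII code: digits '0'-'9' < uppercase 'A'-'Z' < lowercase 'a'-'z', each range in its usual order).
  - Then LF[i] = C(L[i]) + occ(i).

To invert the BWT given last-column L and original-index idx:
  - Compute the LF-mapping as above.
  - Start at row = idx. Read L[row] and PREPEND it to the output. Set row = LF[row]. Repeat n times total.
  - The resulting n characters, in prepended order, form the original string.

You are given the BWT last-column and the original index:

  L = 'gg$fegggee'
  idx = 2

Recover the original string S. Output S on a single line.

LF mapping: 5 6 0 4 1 7 8 9 2 3
Walk LF starting at row 2, prepending L[row]:
  step 1: row=2, L[2]='$', prepend. Next row=LF[2]=0
  step 2: row=0, L[0]='g', prepend. Next row=LF[0]=5
  step 3: row=5, L[5]='g', prepend. Next row=LF[5]=7
  step 4: row=7, L[7]='g', prepend. Next row=LF[7]=9
  step 5: row=9, L[9]='e', prepend. Next row=LF[9]=3
  step 6: row=3, L[3]='f', prepend. Next row=LF[3]=4
  step 7: row=4, L[4]='e', prepend. Next row=LF[4]=1
  step 8: row=1, L[1]='g', prepend. Next row=LF[1]=6
  step 9: row=6, L[6]='g', prepend. Next row=LF[6]=8
  step 10: row=8, L[8]='e', prepend. Next row=LF[8]=2
Reversed output: eggefeggg$

Answer: eggefeggg$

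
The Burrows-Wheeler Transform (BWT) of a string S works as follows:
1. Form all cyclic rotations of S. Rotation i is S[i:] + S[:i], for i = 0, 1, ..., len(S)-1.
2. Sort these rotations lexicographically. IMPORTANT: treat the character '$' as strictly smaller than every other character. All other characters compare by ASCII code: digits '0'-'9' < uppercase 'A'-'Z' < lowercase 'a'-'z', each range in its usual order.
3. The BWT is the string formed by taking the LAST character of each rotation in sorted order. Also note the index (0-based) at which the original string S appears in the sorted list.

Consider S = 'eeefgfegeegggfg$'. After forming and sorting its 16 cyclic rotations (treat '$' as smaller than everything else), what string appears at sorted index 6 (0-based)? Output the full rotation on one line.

All 16 rotations (rotation i = S[i:]+S[:i]):
  rot[0] = eeefgfegeegggfg$
  rot[1] = eefgfegeegggfg$e
  rot[2] = efgfegeegggfg$ee
  rot[3] = fgfegeegggfg$eee
  rot[4] = gfegeegggfg$eeef
  rot[5] = fegeegggfg$eeefg
  rot[6] = egeegggfg$eeefgf
  rot[7] = geegggfg$eeefgfe
  rot[8] = eegggfg$eeefgfeg
  rot[9] = egggfg$eeefgfege
  rot[10] = gggfg$eeefgfegee
  rot[11] = ggfg$eeefgfegeeg
  rot[12] = gfg$eeefgfegeegg
  rot[13] = fg$eeefgfegeeggg
  rot[14] = g$eeefgfegeegggf
  rot[15] = $eeefgfegeegggfg
Sorted (with $ < everything):
  sorted[0] = $eeefgfegeegggfg
  sorted[1] = eeefgfegeegggfg$
  sorted[2] = eefgfegeegggfg$e
  sorted[3] = eegggfg$eeefgfeg
  sorted[4] = efgfegeegggfg$ee
  sorted[5] = egeegggfg$eeefgf
  sorted[6] = egggfg$eeefgfege
  sorted[7] = fegeegggfg$eeefg
  sorted[8] = fg$eeefgfegeeggg
  sorted[9] = fgfegeegggfg$eee
  sorted[10] = g$eeefgfegeegggf
  sorted[11] = geegggfg$eeefgfe
  sorted[12] = gfegeegggfg$eeef
  sorted[13] = gfg$eeefgfegeegg
  sorted[14] = ggfg$eeefgfegeeg
  sorted[15] = gggfg$eeefgfegee
sorted[6] = egggfg$eeefgfege

Answer: egggfg$eeefgfege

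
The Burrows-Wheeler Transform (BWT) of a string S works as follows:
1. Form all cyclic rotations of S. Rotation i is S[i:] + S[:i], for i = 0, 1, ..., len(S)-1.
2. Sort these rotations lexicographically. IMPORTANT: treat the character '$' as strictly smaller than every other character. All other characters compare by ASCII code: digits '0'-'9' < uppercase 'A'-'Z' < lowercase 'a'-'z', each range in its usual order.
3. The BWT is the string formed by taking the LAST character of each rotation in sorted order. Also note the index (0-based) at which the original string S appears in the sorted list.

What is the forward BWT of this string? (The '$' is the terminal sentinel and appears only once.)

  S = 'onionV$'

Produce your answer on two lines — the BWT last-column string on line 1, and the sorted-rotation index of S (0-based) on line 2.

Answer: Vnnooi$
6

Derivation:
All 7 rotations (rotation i = S[i:]+S[:i]):
  rot[0] = onionV$
  rot[1] = nionV$o
  rot[2] = ionV$on
  rot[3] = onV$oni
  rot[4] = nV$onio
  rot[5] = V$onion
  rot[6] = $onionV
Sorted (with $ < everything):
  sorted[0] = $onionV  (last char: 'V')
  sorted[1] = V$onion  (last char: 'n')
  sorted[2] = ionV$on  (last char: 'n')
  sorted[3] = nV$onio  (last char: 'o')
  sorted[4] = nionV$o  (last char: 'o')
  sorted[5] = onV$oni  (last char: 'i')
  sorted[6] = onionV$  (last char: '$')
Last column: Vnnooi$
Original string S is at sorted index 6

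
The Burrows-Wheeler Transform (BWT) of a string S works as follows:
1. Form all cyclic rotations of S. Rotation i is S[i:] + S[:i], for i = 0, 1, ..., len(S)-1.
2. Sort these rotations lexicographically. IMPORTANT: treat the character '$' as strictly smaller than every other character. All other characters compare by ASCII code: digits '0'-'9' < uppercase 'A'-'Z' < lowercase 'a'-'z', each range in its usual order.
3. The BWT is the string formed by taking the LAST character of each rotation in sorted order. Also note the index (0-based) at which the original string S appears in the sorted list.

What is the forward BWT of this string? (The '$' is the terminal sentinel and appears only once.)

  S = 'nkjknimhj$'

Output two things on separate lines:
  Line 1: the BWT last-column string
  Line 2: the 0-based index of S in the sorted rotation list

All 10 rotations (rotation i = S[i:]+S[:i]):
  rot[0] = nkjknimhj$
  rot[1] = kjknimhj$n
  rot[2] = jknimhj$nk
  rot[3] = knimhj$nkj
  rot[4] = nimhj$nkjk
  rot[5] = imhj$nkjkn
  rot[6] = mhj$nkjkni
  rot[7] = hj$nkjknim
  rot[8] = j$nkjknimh
  rot[9] = $nkjknimhj
Sorted (with $ < everything):
  sorted[0] = $nkjknimhj  (last char: 'j')
  sorted[1] = hj$nkjknim  (last char: 'm')
  sorted[2] = imhj$nkjkn  (last char: 'n')
  sorted[3] = j$nkjknimh  (last char: 'h')
  sorted[4] = jknimhj$nk  (last char: 'k')
  sorted[5] = kjknimhj$n  (last char: 'n')
  sorted[6] = knimhj$nkj  (last char: 'j')
  sorted[7] = mhj$nkjkni  (last char: 'i')
  sorted[8] = nimhj$nkjk  (last char: 'k')
  sorted[9] = nkjknimhj$  (last char: '$')
Last column: jmnhknjik$
Original string S is at sorted index 9

Answer: jmnhknjik$
9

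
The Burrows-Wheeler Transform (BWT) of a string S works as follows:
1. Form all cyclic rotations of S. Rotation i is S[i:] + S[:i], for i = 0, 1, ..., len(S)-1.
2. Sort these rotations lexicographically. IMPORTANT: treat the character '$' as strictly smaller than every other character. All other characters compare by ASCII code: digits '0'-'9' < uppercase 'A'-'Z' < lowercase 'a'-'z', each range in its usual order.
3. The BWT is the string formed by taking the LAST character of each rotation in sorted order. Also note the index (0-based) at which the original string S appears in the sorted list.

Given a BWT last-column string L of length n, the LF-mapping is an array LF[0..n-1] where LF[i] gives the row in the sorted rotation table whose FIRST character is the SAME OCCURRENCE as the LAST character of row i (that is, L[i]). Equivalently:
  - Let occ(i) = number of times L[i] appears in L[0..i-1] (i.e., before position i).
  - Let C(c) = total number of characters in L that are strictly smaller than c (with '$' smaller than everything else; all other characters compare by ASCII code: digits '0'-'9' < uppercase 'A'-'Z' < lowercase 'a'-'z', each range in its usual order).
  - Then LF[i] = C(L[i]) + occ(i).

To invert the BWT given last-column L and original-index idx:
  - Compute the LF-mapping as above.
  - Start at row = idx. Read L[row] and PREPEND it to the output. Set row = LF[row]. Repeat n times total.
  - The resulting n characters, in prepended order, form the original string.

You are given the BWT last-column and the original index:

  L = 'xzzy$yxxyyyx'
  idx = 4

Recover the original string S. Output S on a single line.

Answer: xzxyyxyyyzx$

Derivation:
LF mapping: 1 10 11 5 0 6 2 3 7 8 9 4
Walk LF starting at row 4, prepending L[row]:
  step 1: row=4, L[4]='$', prepend. Next row=LF[4]=0
  step 2: row=0, L[0]='x', prepend. Next row=LF[0]=1
  step 3: row=1, L[1]='z', prepend. Next row=LF[1]=10
  step 4: row=10, L[10]='y', prepend. Next row=LF[10]=9
  step 5: row=9, L[9]='y', prepend. Next row=LF[9]=8
  step 6: row=8, L[8]='y', prepend. Next row=LF[8]=7
  step 7: row=7, L[7]='x', prepend. Next row=LF[7]=3
  step 8: row=3, L[3]='y', prepend. Next row=LF[3]=5
  step 9: row=5, L[5]='y', prepend. Next row=LF[5]=6
  step 10: row=6, L[6]='x', prepend. Next row=LF[6]=2
  step 11: row=2, L[2]='z', prepend. Next row=LF[2]=11
  step 12: row=11, L[11]='x', prepend. Next row=LF[11]=4
Reversed output: xzxyyxyyyzx$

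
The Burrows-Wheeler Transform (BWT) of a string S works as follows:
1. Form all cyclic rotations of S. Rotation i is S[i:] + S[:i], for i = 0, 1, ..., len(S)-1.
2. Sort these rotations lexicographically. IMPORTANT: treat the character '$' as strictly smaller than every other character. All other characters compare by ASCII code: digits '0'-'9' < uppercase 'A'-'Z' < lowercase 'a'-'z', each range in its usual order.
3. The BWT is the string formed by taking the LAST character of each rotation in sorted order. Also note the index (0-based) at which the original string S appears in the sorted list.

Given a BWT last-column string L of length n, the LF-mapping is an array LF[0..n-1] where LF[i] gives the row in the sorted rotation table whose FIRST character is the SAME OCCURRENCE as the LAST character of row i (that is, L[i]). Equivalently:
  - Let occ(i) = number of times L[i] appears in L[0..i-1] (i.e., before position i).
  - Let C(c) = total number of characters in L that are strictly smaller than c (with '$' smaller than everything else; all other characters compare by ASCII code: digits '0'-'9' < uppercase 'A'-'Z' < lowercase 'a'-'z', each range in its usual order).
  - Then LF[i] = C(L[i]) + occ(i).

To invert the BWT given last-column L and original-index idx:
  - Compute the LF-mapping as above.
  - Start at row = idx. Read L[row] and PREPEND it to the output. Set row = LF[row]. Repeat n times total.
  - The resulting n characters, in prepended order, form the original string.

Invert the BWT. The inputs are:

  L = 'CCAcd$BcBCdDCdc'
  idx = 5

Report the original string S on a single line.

Answer: CABCcBDcddcCdC$

Derivation:
LF mapping: 4 5 1 9 12 0 2 10 3 6 13 8 7 14 11
Walk LF starting at row 5, prepending L[row]:
  step 1: row=5, L[5]='$', prepend. Next row=LF[5]=0
  step 2: row=0, L[0]='C', prepend. Next row=LF[0]=4
  step 3: row=4, L[4]='d', prepend. Next row=LF[4]=12
  step 4: row=12, L[12]='C', prepend. Next row=LF[12]=7
  step 5: row=7, L[7]='c', prepend. Next row=LF[7]=10
  step 6: row=10, L[10]='d', prepend. Next row=LF[10]=13
  step 7: row=13, L[13]='d', prepend. Next row=LF[13]=14
  step 8: row=14, L[14]='c', prepend. Next row=LF[14]=11
  step 9: row=11, L[11]='D', prepend. Next row=LF[11]=8
  step 10: row=8, L[8]='B', prepend. Next row=LF[8]=3
  step 11: row=3, L[3]='c', prepend. Next row=LF[3]=9
  step 12: row=9, L[9]='C', prepend. Next row=LF[9]=6
  step 13: row=6, L[6]='B', prepend. Next row=LF[6]=2
  step 14: row=2, L[2]='A', prepend. Next row=LF[2]=1
  step 15: row=1, L[1]='C', prepend. Next row=LF[1]=5
Reversed output: CABCcBDcddcCdC$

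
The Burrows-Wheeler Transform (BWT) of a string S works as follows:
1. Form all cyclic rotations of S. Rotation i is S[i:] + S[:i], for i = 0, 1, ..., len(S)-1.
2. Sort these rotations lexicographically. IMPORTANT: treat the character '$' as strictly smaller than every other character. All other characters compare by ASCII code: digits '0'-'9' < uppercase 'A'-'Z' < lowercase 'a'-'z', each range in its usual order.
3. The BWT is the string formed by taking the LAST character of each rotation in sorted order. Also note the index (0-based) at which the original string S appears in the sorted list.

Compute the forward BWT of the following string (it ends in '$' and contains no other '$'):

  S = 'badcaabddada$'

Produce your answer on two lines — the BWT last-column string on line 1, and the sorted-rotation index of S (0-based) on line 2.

Answer: adcadb$adadab
6

Derivation:
All 13 rotations (rotation i = S[i:]+S[:i]):
  rot[0] = badcaabddada$
  rot[1] = adcaabddada$b
  rot[2] = dcaabddada$ba
  rot[3] = caabddada$bad
  rot[4] = aabddada$badc
  rot[5] = abddada$badca
  rot[6] = bddada$badcaa
  rot[7] = ddada$badcaab
  rot[8] = dada$badcaabd
  rot[9] = ada$badcaabdd
  rot[10] = da$badcaabdda
  rot[11] = a$badcaabddad
  rot[12] = $badcaabddada
Sorted (with $ < everything):
  sorted[0] = $badcaabddada  (last char: 'a')
  sorted[1] = a$badcaabddad  (last char: 'd')
  sorted[2] = aabddada$badc  (last char: 'c')
  sorted[3] = abddada$badca  (last char: 'a')
  sorted[4] = ada$badcaabdd  (last char: 'd')
  sorted[5] = adcaabddada$b  (last char: 'b')
  sorted[6] = badcaabddada$  (last char: '$')
  sorted[7] = bddada$badcaa  (last char: 'a')
  sorted[8] = caabddada$bad  (last char: 'd')
  sorted[9] = da$badcaabdda  (last char: 'a')
  sorted[10] = dada$badcaabd  (last char: 'd')
  sorted[11] = dcaabddada$ba  (last char: 'a')
  sorted[12] = ddada$badcaab  (last char: 'b')
Last column: adcadb$adadab
Original string S is at sorted index 6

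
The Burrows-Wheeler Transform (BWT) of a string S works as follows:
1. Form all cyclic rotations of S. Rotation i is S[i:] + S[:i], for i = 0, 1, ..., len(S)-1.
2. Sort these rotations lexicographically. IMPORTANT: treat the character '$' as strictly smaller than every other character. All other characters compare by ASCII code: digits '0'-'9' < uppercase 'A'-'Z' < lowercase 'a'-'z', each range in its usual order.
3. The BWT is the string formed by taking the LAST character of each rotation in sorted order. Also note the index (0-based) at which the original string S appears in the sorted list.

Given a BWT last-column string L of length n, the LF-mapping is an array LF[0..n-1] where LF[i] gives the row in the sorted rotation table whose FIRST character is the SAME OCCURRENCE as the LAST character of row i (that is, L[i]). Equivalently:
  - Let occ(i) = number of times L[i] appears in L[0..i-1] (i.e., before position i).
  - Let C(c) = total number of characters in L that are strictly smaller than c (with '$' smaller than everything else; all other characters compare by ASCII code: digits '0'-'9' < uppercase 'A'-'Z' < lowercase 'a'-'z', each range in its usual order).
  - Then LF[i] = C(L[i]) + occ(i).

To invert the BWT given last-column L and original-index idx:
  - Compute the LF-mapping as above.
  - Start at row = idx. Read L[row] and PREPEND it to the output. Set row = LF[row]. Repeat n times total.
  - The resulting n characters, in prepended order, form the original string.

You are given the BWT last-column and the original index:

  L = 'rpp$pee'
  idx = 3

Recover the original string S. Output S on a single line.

LF mapping: 6 3 4 0 5 1 2
Walk LF starting at row 3, prepending L[row]:
  step 1: row=3, L[3]='$', prepend. Next row=LF[3]=0
  step 2: row=0, L[0]='r', prepend. Next row=LF[0]=6
  step 3: row=6, L[6]='e', prepend. Next row=LF[6]=2
  step 4: row=2, L[2]='p', prepend. Next row=LF[2]=4
  step 5: row=4, L[4]='p', prepend. Next row=LF[4]=5
  step 6: row=5, L[5]='e', prepend. Next row=LF[5]=1
  step 7: row=1, L[1]='p', prepend. Next row=LF[1]=3
Reversed output: pepper$

Answer: pepper$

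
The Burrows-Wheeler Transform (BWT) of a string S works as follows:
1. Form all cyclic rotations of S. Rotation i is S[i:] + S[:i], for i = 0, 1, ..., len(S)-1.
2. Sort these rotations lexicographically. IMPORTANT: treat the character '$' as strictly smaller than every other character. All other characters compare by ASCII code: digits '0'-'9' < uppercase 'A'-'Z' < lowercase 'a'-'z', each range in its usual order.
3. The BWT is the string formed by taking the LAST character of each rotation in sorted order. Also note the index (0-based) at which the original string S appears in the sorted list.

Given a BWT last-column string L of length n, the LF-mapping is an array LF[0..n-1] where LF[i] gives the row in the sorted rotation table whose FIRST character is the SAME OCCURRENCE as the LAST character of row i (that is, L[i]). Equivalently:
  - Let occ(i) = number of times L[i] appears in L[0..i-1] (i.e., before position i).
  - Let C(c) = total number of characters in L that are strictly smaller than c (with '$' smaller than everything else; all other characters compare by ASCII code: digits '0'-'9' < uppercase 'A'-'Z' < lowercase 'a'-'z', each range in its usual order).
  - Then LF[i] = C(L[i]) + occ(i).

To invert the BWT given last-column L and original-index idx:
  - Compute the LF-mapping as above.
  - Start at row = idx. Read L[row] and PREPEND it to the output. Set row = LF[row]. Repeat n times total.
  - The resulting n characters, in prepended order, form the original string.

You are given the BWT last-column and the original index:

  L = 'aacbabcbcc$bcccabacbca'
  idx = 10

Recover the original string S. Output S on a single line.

Answer: bbcbbaacbacbccaccccaa$

Derivation:
LF mapping: 1 2 13 7 3 8 14 9 15 16 0 10 17 18 19 4 11 5 20 12 21 6
Walk LF starting at row 10, prepending L[row]:
  step 1: row=10, L[10]='$', prepend. Next row=LF[10]=0
  step 2: row=0, L[0]='a', prepend. Next row=LF[0]=1
  step 3: row=1, L[1]='a', prepend. Next row=LF[1]=2
  step 4: row=2, L[2]='c', prepend. Next row=LF[2]=13
  step 5: row=13, L[13]='c', prepend. Next row=LF[13]=18
  step 6: row=18, L[18]='c', prepend. Next row=LF[18]=20
  step 7: row=20, L[20]='c', prepend. Next row=LF[20]=21
  step 8: row=21, L[21]='a', prepend. Next row=LF[21]=6
  step 9: row=6, L[6]='c', prepend. Next row=LF[6]=14
  step 10: row=14, L[14]='c', prepend. Next row=LF[14]=19
  step 11: row=19, L[19]='b', prepend. Next row=LF[19]=12
  step 12: row=12, L[12]='c', prepend. Next row=LF[12]=17
  step 13: row=17, L[17]='a', prepend. Next row=LF[17]=5
  step 14: row=5, L[5]='b', prepend. Next row=LF[5]=8
  step 15: row=8, L[8]='c', prepend. Next row=LF[8]=15
  step 16: row=15, L[15]='a', prepend. Next row=LF[15]=4
  step 17: row=4, L[4]='a', prepend. Next row=LF[4]=3
  step 18: row=3, L[3]='b', prepend. Next row=LF[3]=7
  step 19: row=7, L[7]='b', prepend. Next row=LF[7]=9
  step 20: row=9, L[9]='c', prepend. Next row=LF[9]=16
  step 21: row=16, L[16]='b', prepend. Next row=LF[16]=11
  step 22: row=11, L[11]='b', prepend. Next row=LF[11]=10
Reversed output: bbcbbaacbacbccaccccaa$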